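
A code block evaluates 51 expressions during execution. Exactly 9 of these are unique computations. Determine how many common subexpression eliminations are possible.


CSE count = total expressions - unique expressions
= 51 - 9 = 42

42


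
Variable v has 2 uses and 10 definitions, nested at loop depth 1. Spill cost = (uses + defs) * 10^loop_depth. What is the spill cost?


uses + defs = 2 + 10 = 12
10^1 = 10
Spill cost = 12 * 10 = 120

120


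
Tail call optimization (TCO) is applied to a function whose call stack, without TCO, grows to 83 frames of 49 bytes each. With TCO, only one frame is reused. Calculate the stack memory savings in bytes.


Without TCO: 83 * 49 = 4067 bytes
With TCO: reuse 1 frame = 49 bytes
Savings = 4067 - 49 = 4018

4018


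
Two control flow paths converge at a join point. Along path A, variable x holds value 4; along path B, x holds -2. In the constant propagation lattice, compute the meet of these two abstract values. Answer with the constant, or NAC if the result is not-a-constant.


Meet operation: if both paths give the same constant, result is that constant; if they differ, result is NAC (not-a-constant).
Path A: 4, Path B: -2 -> differ
Result: not-a-constant -> NAC

NAC


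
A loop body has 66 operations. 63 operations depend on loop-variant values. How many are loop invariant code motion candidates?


Invariant candidates = total - loop-dependent
= 66 - 63 = 3

3


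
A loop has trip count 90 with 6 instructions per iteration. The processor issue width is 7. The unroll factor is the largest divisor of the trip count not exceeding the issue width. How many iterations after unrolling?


Largest divisor of 90 <= 7 is 6
New iterations = 90 / 6 = 15

15


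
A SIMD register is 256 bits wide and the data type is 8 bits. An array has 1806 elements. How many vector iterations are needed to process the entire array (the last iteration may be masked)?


Width = 256 / 8 = 32 elements per vector op
Iterations = ceil(1806 / 32) = 57

57


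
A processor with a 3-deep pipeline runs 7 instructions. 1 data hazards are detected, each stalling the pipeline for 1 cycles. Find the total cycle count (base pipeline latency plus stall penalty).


Base cycles = 3 + 7 - 1 = 9
Total stalls = 1 * 1 = 1
Total = 9 + 1 = 10

10


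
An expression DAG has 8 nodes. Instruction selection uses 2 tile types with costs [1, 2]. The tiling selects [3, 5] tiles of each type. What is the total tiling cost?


Total cost = sum(count_i * cost_i)
= 3*1 + 5*2
= 13

13


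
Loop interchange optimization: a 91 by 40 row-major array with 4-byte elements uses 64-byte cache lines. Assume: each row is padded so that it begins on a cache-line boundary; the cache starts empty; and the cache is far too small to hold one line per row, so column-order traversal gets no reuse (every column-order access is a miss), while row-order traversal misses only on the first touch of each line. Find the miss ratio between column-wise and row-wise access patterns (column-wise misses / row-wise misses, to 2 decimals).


Each row occupies 40 * 4 = 160 bytes and starts on a line boundary, so it spans ceil(160 / 64) = 3 cache lines.
Row-major traversal misses (one per line touched): 91 * ceil(40 * 4 / 64) = 273
Column-major traversal misses (no reuse, every access misses): 91 * 40 = 3640
Ratio = 3640 / 273 = 13.33

13.33


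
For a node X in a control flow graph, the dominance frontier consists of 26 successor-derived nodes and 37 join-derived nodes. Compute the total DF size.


DF(X) = direct successor contributions + join point contributions
= 26 + 37 = 63

63


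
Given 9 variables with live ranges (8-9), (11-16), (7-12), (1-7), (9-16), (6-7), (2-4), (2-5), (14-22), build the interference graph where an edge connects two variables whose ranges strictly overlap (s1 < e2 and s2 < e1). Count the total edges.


Check all pairs for overlapping intervals.
Two intervals (s1,e1) and (s2,e2) overlap if s1 < e2 and s2 < e1.
v0 (8-9) vs v1..v8: overlaps v2 -> 1
v1 (11-16) vs v2..v8: overlaps v2, v4, v8 -> 3
v2 (7-12) vs v3..v8: overlaps v4 -> 1
v3 (1-7) vs v4..v8: overlaps v5, v6, v7 -> 3
v4 (9-16) vs v5..v8: overlaps v8 -> 1
v5 (6-7) vs v6..v8: overlaps none -> 0
v6 (2-4) vs v7..v8: overlaps v7 -> 1
v7 (2-5) vs v8: overlaps none -> 0
Total overlapping pairs = 1 + 3 + 1 + 3 + 1 + 0 + 1 + 0 = 10

10


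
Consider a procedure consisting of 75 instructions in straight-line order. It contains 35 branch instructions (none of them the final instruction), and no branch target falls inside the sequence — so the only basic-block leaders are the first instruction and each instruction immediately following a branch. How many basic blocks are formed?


With no in-sequence branch targets, the leaders are the first instruction plus the instruction after each branch.
Number of basic blocks = branches + 1
= 35 + 1 = 36

36


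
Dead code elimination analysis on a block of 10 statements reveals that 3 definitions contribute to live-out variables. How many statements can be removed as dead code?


Dead code = total statements - live definitions
= 10 - 3 = 7

7


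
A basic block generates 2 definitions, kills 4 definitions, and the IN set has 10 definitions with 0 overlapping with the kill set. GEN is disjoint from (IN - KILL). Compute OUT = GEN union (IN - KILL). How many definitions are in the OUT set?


IN - KILL: 10 - 0 = 10 surviving definitions
OUT = GEN + surviving = 2 + 10 = 12

12


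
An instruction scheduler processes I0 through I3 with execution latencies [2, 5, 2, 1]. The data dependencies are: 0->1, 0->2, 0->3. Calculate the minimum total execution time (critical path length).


Compute longest path through dependency graph: dist(Ik) = max over predecessors of dist + latency(Ik).
dist(I0) = latency 2 = 2
dist(I1) = dist(I0) + 5 = 2 + 5 = 7
dist(I2) = dist(I0) + 2 = 2 + 2 = 4
dist(I3) = dist(I0) + 1 = 2 + 1 = 3
Critical path = max dist = 7

7


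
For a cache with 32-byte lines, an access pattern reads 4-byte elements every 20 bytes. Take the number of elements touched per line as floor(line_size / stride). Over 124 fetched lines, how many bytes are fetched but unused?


Elements per line = floor(32 / 20) = 1
Bytes used per line = 1 * 4 = 4
Wasted per line = 32 - 4 = 28
Total wasted = 28 * 124 = 3472

3472


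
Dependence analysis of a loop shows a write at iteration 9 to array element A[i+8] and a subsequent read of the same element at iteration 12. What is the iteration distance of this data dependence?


Distance = read iteration - write iteration
= 12 - 9 = 3

3


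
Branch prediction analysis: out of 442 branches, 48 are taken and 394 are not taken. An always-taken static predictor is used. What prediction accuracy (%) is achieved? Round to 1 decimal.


Predictor: always-taken
Correct predictions = 48
Accuracy = 48 / 442 * 100 = 10.9%

10.9


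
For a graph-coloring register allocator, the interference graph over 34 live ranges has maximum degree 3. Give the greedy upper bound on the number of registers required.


Greedy coloring never needs more than (max_degree + 1) colors: when coloring a vertex, at most max_degree neighbors are already colored.
Upper bound = 3 + 1 = 4

4


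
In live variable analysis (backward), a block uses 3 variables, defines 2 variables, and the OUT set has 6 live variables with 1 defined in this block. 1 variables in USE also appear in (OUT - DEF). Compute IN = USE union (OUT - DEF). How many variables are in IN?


OUT - DEF: 6 - 1 = 5
|IN| = |USE| + |OUT - DEF| - |USE ∩ (OUT - DEF)| = 3 + 5 - 1 = 7

7


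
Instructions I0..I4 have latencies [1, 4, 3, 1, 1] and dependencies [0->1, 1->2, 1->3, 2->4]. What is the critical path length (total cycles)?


Compute longest path through dependency graph: dist(Ik) = max over predecessors of dist + latency(Ik).
dist(I0) = latency 1 = 1
dist(I1) = dist(I0) + 4 = 1 + 4 = 5
dist(I2) = dist(I1) + 3 = 5 + 3 = 8
dist(I3) = dist(I1) + 1 = 5 + 1 = 6
dist(I4) = dist(I2) + 1 = 8 + 1 = 9
Critical path = max dist = 9

9


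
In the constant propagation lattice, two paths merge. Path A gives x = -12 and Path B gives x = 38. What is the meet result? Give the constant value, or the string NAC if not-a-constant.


Meet operation: if both paths give the same constant, result is that constant; if they differ, result is NAC (not-a-constant).
Path A: -12, Path B: 38 -> differ
Result: not-a-constant -> NAC

NAC


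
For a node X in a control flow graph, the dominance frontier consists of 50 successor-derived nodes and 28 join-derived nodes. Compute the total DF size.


DF(X) = direct successor contributions + join point contributions
= 50 + 28 = 78

78


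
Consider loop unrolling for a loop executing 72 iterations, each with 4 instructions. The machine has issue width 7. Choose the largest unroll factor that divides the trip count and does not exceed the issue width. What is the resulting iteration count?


Largest divisor of 72 <= 7 is 6
New iterations = 72 / 6 = 12

12


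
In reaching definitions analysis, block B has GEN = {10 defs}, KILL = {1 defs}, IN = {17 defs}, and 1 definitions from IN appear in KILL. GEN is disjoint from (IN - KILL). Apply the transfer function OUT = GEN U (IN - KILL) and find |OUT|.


IN - KILL: 17 - 1 = 16 surviving definitions
OUT = GEN + surviving = 10 + 16 = 26

26


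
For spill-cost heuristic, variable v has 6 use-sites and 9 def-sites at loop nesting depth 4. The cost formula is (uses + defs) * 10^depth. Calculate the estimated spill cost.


uses + defs = 6 + 9 = 15
10^4 = 10000
Spill cost = 15 * 10000 = 150000

150000


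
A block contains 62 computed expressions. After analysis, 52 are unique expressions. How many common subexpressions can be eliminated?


CSE count = total expressions - unique expressions
= 62 - 52 = 10

10


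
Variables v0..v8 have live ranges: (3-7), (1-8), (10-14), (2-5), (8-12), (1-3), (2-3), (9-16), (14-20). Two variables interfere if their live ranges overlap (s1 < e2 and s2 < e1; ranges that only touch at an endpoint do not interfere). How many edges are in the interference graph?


Check all pairs for overlapping intervals.
Two intervals (s1,e1) and (s2,e2) overlap if s1 < e2 and s2 < e1.
v0 (3-7) vs v1..v8: overlaps v1, v3 -> 2
v1 (1-8) vs v2..v8: overlaps v3, v5, v6 -> 3
v2 (10-14) vs v3..v8: overlaps v4, v7 -> 2
v3 (2-5) vs v4..v8: overlaps v5, v6 -> 2
v4 (8-12) vs v5..v8: overlaps v7 -> 1
v5 (1-3) vs v6..v8: overlaps v6 -> 1
v6 (2-3) vs v7..v8: overlaps none -> 0
v7 (9-16) vs v8: overlaps v8 -> 1
Total overlapping pairs = 2 + 3 + 2 + 2 + 1 + 1 + 0 + 1 = 12

12


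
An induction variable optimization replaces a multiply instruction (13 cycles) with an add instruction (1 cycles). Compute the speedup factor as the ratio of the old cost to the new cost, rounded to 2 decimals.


Ratio = mult_cost / add_cost = 13 / 1 = 13.0

13.0


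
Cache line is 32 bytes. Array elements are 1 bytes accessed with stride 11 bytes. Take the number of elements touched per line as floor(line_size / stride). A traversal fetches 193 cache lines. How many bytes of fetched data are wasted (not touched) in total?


Elements per line = floor(32 / 11) = 2
Bytes used per line = 2 * 1 = 2
Wasted per line = 32 - 2 = 30
Total wasted = 30 * 193 = 5790

5790


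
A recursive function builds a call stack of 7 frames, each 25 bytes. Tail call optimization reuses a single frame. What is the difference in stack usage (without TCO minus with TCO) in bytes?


Without TCO: 7 * 25 = 175 bytes
With TCO: reuse 1 frame = 25 bytes
Savings = 175 - 25 = 150

150


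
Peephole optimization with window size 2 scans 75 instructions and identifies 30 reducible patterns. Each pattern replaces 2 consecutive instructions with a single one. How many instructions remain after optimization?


Each match removes 1 instructions.
Total removed = 30 * 1 = 30
Remaining = 75 - 30 = 45

45


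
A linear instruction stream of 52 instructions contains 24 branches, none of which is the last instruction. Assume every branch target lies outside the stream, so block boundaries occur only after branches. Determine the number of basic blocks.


With no in-sequence branch targets, the leaders are the first instruction plus the instruction after each branch.
Number of basic blocks = branches + 1
= 24 + 1 = 25

25


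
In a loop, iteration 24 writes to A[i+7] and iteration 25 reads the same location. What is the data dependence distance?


Distance = read iteration - write iteration
= 25 - 24 = 1

1


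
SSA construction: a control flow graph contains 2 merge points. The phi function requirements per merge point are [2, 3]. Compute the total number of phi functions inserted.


Total phi functions = sum of phi functions at each join node
= 2 + 3 = 5

5


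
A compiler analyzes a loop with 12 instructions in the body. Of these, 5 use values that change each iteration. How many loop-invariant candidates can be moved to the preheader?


Invariant candidates = total - loop-dependent
= 12 - 5 = 7

7


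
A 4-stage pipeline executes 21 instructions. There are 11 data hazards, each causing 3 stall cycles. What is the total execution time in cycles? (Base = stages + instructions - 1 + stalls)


Base cycles = 4 + 21 - 1 = 24
Total stalls = 11 * 3 = 33
Total = 24 + 33 = 57

57


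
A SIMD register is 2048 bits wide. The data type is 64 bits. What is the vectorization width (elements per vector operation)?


Width = SIMD bits / data type bits
= 2048 / 64 = 32

32


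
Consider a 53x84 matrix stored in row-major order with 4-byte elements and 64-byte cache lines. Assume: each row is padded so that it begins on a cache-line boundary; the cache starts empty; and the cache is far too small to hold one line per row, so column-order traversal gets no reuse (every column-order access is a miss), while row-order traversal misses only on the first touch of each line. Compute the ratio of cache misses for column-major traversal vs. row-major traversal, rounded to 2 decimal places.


Each row occupies 84 * 4 = 336 bytes and starts on a line boundary, so it spans ceil(336 / 64) = 6 cache lines.
Row-major traversal misses (one per line touched): 53 * ceil(84 * 4 / 64) = 318
Column-major traversal misses (no reuse, every access misses): 53 * 84 = 4452
Ratio = 4452 / 318 = 14.0

14.0


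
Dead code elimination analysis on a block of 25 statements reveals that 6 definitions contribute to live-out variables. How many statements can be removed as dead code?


Dead code = total statements - live definitions
= 25 - 6 = 19

19


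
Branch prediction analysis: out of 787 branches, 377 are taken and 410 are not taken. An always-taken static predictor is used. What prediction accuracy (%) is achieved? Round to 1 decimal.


Predictor: always-taken
Correct predictions = 377
Accuracy = 377 / 787 * 100 = 47.9%

47.9


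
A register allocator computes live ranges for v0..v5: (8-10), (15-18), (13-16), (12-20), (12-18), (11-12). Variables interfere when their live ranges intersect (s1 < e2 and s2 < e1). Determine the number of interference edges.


Check all pairs for overlapping intervals.
Two intervals (s1,e1) and (s2,e2) overlap if s1 < e2 and s2 < e1.
v0 (8-10) vs v1..v5: overlaps none -> 0
v1 (15-18) vs v2..v5: overlaps v2, v3, v4 -> 3
v2 (13-16) vs v3..v5: overlaps v3, v4 -> 2
v3 (12-20) vs v4..v5: overlaps v4 -> 1
v4 (12-18) vs v5: overlaps none -> 0
Total overlapping pairs = 0 + 3 + 2 + 1 + 0 = 6

6


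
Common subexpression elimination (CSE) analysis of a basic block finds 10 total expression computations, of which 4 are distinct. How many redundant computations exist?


CSE count = total expressions - unique expressions
= 10 - 4 = 6

6


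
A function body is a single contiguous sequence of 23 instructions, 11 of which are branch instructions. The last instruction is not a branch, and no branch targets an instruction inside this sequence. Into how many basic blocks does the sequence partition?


With no in-sequence branch targets, the leaders are the first instruction plus the instruction after each branch.
Number of basic blocks = branches + 1
= 11 + 1 = 12

12


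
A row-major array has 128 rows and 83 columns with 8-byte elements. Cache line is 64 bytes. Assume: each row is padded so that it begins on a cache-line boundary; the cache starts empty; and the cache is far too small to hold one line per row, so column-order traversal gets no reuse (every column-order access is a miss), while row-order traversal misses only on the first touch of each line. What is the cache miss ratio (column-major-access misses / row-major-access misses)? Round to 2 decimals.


Each row occupies 83 * 8 = 664 bytes and starts on a line boundary, so it spans ceil(664 / 64) = 11 cache lines.
Row-major traversal misses (one per line touched): 128 * ceil(83 * 8 / 64) = 1408
Column-major traversal misses (no reuse, every access misses): 128 * 83 = 10624
Ratio = 10624 / 1408 = 7.55

7.55


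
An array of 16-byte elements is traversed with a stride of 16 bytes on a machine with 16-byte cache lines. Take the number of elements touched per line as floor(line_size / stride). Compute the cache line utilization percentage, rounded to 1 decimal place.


Elements per cache line = floor(16 / 16) = 1
Bytes used = 1 * 16 = 16
Utilization = 16 / 16 * 100 = 100.0%

100.0


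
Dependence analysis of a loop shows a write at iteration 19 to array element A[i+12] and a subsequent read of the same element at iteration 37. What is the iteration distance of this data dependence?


Distance = read iteration - write iteration
= 37 - 19 = 18

18


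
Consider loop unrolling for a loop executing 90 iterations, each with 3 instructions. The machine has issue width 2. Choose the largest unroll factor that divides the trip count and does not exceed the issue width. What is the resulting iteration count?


Largest divisor of 90 <= 2 is 2
New iterations = 90 / 2 = 45

45


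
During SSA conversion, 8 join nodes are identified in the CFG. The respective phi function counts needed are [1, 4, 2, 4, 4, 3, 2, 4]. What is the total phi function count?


Total phi functions = sum of phi functions at each join node
= 1 + 4 + 2 + 4 + 4 + 3 + 2 + 4 = 24

24


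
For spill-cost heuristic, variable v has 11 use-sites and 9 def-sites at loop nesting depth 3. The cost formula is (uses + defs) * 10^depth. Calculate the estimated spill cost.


uses + defs = 11 + 9 = 20
10^3 = 1000
Spill cost = 20 * 1000 = 20000

20000


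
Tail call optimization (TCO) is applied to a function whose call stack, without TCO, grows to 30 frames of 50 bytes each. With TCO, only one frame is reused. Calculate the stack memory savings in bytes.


Without TCO: 30 * 50 = 1500 bytes
With TCO: reuse 1 frame = 50 bytes
Savings = 1500 - 50 = 1450

1450


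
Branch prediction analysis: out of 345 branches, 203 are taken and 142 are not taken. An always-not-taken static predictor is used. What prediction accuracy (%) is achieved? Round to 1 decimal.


Predictor: always-not-taken
Correct predictions = 142
Accuracy = 142 / 345 * 100 = 41.2%

41.2


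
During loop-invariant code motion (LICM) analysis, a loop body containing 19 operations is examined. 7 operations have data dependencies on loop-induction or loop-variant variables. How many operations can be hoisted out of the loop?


Invariant candidates = total - loop-dependent
= 19 - 7 = 12

12


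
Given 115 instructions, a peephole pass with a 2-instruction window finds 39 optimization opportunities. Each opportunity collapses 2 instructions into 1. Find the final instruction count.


Each match removes 1 instructions.
Total removed = 39 * 1 = 39
Remaining = 115 - 39 = 76

76


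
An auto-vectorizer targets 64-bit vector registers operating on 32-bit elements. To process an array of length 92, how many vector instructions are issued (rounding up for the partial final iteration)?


Width = 64 / 32 = 2 elements per vector op
Iterations = ceil(92 / 2) = 46

46


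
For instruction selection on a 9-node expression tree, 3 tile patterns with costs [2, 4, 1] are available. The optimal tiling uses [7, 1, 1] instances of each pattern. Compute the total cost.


Total cost = sum(count_i * cost_i)
= 7*2 + 1*4 + 1*1
= 19

19


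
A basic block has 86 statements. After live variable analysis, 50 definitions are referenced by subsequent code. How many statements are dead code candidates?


Dead code = total statements - live definitions
= 86 - 50 = 36

36


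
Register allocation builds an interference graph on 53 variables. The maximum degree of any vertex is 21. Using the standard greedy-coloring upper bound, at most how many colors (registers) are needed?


Greedy coloring never needs more than (max_degree + 1) colors: when coloring a vertex, at most max_degree neighbors are already colored.
Upper bound = 21 + 1 = 22

22


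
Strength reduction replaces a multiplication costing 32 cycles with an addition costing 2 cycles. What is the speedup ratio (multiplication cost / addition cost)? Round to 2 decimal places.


Ratio = mult_cost / add_cost = 32 / 2 = 16.0

16.0


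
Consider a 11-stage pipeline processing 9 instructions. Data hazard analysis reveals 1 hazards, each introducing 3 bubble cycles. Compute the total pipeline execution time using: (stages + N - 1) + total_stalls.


Base cycles = 11 + 9 - 1 = 19
Total stalls = 1 * 3 = 3
Total = 19 + 3 = 22

22


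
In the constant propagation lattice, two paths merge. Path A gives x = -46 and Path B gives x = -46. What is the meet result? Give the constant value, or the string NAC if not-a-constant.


Meet operation: if both paths give the same constant, result is that constant; if they differ, result is NAC (not-a-constant).
Path A: -46, Path B: -46 -> equal
Result: constant -> -46

-46


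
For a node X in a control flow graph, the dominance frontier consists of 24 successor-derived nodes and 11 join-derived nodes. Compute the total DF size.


DF(X) = direct successor contributions + join point contributions
= 24 + 11 = 35

35


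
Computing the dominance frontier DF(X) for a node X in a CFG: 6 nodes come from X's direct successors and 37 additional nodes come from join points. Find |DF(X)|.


DF(X) = direct successor contributions + join point contributions
= 6 + 37 = 43

43


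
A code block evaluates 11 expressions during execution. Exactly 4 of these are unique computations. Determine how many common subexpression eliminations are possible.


CSE count = total expressions - unique expressions
= 11 - 4 = 7

7


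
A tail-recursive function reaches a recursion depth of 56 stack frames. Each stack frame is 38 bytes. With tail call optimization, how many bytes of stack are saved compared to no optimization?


Without TCO: 56 * 38 = 2128 bytes
With TCO: reuse 1 frame = 38 bytes
Savings = 2128 - 38 = 2090

2090


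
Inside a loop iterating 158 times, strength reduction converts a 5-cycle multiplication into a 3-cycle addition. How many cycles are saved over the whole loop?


Per-iteration saving = 5 - 3 = 2
Total saved = 158 * 2 = 316

316


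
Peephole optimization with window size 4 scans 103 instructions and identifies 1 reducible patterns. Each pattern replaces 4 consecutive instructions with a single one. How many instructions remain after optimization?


Each match removes 3 instructions.
Total removed = 1 * 3 = 3
Remaining = 103 - 3 = 100

100


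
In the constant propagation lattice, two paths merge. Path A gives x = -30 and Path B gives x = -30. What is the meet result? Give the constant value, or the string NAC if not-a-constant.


Meet operation: if both paths give the same constant, result is that constant; if they differ, result is NAC (not-a-constant).
Path A: -30, Path B: -30 -> equal
Result: constant -> -30

-30


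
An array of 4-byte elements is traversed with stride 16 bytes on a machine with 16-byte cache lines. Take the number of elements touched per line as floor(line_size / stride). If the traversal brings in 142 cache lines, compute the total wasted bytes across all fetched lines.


Elements per line = floor(16 / 16) = 1
Bytes used per line = 1 * 4 = 4
Wasted per line = 16 - 4 = 12
Total wasted = 12 * 142 = 1704

1704


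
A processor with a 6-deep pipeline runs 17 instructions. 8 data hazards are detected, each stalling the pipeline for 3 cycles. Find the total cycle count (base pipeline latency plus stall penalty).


Base cycles = 6 + 17 - 1 = 22
Total stalls = 8 * 3 = 24
Total = 22 + 24 = 46

46


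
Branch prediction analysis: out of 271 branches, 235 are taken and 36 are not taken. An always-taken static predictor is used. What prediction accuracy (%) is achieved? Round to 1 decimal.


Predictor: always-taken
Correct predictions = 235
Accuracy = 235 / 271 * 100 = 86.7%

86.7


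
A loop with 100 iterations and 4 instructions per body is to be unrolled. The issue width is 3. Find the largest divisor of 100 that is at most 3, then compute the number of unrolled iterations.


Largest divisor of 100 <= 3 is 2
New iterations = 100 / 2 = 50

50


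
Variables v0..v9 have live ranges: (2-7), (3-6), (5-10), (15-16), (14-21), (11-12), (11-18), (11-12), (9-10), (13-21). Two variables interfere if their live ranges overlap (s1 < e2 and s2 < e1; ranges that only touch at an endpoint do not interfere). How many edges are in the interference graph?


Check all pairs for overlapping intervals.
Two intervals (s1,e1) and (s2,e2) overlap if s1 < e2 and s2 < e1.
v0 (2-7) vs v1..v9: overlaps v1, v2 -> 2
v1 (3-6) vs v2..v9: overlaps v2 -> 1
v2 (5-10) vs v3..v9: overlaps v8 -> 1
v3 (15-16) vs v4..v9: overlaps v4, v6, v9 -> 3
v4 (14-21) vs v5..v9: overlaps v6, v9 -> 2
v5 (11-12) vs v6..v9: overlaps v6, v7 -> 2
v6 (11-18) vs v7..v9: overlaps v7, v9 -> 2
v7 (11-12) vs v8..v9: overlaps none -> 0
v8 (9-10) vs v9: overlaps none -> 0
Total overlapping pairs = 2 + 1 + 1 + 3 + 2 + 2 + 2 + 0 + 0 = 13

13


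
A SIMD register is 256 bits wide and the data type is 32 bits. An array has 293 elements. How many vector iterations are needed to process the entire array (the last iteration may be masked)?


Width = 256 / 32 = 8 elements per vector op
Iterations = ceil(293 / 8) = 37

37


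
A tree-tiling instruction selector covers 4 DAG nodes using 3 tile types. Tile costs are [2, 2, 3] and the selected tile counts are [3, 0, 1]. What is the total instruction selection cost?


Total cost = sum(count_i * cost_i)
= 3*2 + 0*2 + 1*3
= 9

9


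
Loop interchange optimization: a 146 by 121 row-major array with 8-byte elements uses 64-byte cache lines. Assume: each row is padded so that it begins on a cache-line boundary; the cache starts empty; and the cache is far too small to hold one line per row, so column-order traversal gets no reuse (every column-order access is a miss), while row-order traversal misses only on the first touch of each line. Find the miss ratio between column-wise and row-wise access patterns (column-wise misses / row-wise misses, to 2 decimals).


Each row occupies 121 * 8 = 968 bytes and starts on a line boundary, so it spans ceil(968 / 64) = 16 cache lines.
Row-major traversal misses (one per line touched): 146 * ceil(121 * 8 / 64) = 2336
Column-major traversal misses (no reuse, every access misses): 146 * 121 = 17666
Ratio = 17666 / 2336 = 7.56

7.56


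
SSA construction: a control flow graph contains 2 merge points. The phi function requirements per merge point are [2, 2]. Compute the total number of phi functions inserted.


Total phi functions = sum of phi functions at each join node
= 2 + 2 = 4

4


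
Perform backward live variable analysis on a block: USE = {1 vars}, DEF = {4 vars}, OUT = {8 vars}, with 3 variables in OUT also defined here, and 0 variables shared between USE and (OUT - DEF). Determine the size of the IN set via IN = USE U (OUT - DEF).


OUT - DEF: 8 - 3 = 5
|IN| = |USE| + |OUT - DEF| - |USE ∩ (OUT - DEF)| = 1 + 5 - 0 = 6

6


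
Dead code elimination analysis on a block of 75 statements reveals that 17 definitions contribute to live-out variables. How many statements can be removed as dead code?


Dead code = total statements - live definitions
= 75 - 17 = 58

58


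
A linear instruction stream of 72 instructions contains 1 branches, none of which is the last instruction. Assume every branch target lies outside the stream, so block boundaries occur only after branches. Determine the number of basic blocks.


With no in-sequence branch targets, the leaders are the first instruction plus the instruction after each branch.
Number of basic blocks = branches + 1
= 1 + 1 = 2

2


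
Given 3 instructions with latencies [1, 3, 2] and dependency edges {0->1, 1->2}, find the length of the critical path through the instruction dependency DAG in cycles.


Compute longest path through dependency graph: dist(Ik) = max over predecessors of dist + latency(Ik).
dist(I0) = latency 1 = 1
dist(I1) = dist(I0) + 3 = 1 + 3 = 4
dist(I2) = dist(I1) + 2 = 4 + 2 = 6
Critical path = max dist = 6

6


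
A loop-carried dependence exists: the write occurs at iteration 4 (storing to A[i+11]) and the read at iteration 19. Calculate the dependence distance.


Distance = read iteration - write iteration
= 19 - 4 = 15

15


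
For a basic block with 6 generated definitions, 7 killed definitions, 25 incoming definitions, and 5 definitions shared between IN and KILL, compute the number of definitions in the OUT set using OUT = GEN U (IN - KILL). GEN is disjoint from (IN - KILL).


IN - KILL: 25 - 5 = 20 surviving definitions
OUT = GEN + surviving = 6 + 20 = 26

26


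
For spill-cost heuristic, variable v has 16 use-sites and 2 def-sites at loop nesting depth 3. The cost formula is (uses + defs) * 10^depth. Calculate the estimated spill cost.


uses + defs = 16 + 2 = 18
10^3 = 1000
Spill cost = 18 * 1000 = 18000

18000


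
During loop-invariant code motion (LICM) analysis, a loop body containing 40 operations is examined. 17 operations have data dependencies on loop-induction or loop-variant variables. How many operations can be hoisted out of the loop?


Invariant candidates = total - loop-dependent
= 40 - 17 = 23

23


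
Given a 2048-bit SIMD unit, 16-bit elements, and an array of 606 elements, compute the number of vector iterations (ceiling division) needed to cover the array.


Width = 2048 / 16 = 128 elements per vector op
Iterations = ceil(606 / 128) = 5

5


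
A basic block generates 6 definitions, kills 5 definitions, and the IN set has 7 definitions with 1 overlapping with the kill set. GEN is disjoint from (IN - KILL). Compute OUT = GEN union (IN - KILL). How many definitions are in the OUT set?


IN - KILL: 7 - 1 = 6 surviving definitions
OUT = GEN + surviving = 6 + 6 = 12

12


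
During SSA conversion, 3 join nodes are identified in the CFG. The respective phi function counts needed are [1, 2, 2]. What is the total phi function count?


Total phi functions = sum of phi functions at each join node
= 1 + 2 + 2 = 5

5


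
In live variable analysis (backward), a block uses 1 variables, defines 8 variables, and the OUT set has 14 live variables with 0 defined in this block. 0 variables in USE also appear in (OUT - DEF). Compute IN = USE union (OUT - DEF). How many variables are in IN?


OUT - DEF: 14 - 0 = 14
|IN| = |USE| + |OUT - DEF| - |USE ∩ (OUT - DEF)| = 1 + 14 - 0 = 15

15


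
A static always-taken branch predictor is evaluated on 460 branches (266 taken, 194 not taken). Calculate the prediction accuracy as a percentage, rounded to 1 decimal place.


Predictor: always-taken
Correct predictions = 266
Accuracy = 266 / 460 * 100 = 57.8%

57.8


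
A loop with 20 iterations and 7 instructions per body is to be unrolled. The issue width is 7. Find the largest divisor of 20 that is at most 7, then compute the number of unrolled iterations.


Largest divisor of 20 <= 7 is 5
New iterations = 20 / 5 = 4

4


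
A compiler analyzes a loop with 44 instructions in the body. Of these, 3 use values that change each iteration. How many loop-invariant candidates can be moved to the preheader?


Invariant candidates = total - loop-dependent
= 44 - 3 = 41

41


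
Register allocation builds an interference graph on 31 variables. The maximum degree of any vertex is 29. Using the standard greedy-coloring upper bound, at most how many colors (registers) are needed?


Greedy coloring never needs more than (max_degree + 1) colors: when coloring a vertex, at most max_degree neighbors are already colored.
Upper bound = 29 + 1 = 30

30


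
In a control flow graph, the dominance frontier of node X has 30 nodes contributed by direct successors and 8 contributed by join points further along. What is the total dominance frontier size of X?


DF(X) = direct successor contributions + join point contributions
= 30 + 8 = 38

38


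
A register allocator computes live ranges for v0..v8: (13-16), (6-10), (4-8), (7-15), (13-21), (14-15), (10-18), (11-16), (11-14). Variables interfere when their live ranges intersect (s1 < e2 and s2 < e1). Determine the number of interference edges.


Check all pairs for overlapping intervals.
Two intervals (s1,e1) and (s2,e2) overlap if s1 < e2 and s2 < e1.
v0 (13-16) vs v1..v8: overlaps v3, v4, v5, v6, v7, v8 -> 6
v1 (6-10) vs v2..v8: overlaps v2, v3 -> 2
v2 (4-8) vs v3..v8: overlaps v3 -> 1
v3 (7-15) vs v4..v8: overlaps v4, v5, v6, v7, v8 -> 5
v4 (13-21) vs v5..v8: overlaps v5, v6, v7, v8 -> 4
v5 (14-15) vs v6..v8: overlaps v6, v7 -> 2
v6 (10-18) vs v7..v8: overlaps v7, v8 -> 2
v7 (11-16) vs v8: overlaps v8 -> 1
Total overlapping pairs = 6 + 2 + 1 + 5 + 4 + 2 + 2 + 1 = 23

23


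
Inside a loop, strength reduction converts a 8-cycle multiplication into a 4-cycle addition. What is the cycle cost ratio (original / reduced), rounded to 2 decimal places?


Ratio = mult_cost / add_cost = 8 / 4 = 2.0

2.0


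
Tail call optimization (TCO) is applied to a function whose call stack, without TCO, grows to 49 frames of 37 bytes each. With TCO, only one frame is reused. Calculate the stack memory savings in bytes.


Without TCO: 49 * 37 = 1813 bytes
With TCO: reuse 1 frame = 37 bytes
Savings = 1813 - 37 = 1776

1776


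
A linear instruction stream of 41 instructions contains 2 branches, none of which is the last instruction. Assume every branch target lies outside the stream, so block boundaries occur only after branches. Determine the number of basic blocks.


With no in-sequence branch targets, the leaders are the first instruction plus the instruction after each branch.
Number of basic blocks = branches + 1
= 2 + 1 = 3

3


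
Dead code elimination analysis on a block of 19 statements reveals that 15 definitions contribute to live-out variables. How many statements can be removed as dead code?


Dead code = total statements - live definitions
= 19 - 15 = 4

4


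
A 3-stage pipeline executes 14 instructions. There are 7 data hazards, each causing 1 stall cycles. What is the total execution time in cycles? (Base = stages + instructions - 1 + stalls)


Base cycles = 3 + 14 - 1 = 16
Total stalls = 7 * 1 = 7
Total = 16 + 7 = 23

23


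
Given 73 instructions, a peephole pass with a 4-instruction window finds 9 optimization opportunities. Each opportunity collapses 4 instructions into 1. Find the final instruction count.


Each match removes 3 instructions.
Total removed = 9 * 3 = 27
Remaining = 73 - 27 = 46

46


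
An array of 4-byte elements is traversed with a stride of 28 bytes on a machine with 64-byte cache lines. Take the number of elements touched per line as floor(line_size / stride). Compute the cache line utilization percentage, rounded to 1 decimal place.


Elements per cache line = floor(64 / 28) = 2
Bytes used = 2 * 4 = 8
Utilization = 8 / 64 * 100 = 12.5%

12.5


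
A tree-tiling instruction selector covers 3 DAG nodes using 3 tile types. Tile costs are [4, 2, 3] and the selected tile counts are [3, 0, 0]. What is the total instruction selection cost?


Total cost = sum(count_i * cost_i)
= 3*4 + 0*2 + 0*3
= 12

12


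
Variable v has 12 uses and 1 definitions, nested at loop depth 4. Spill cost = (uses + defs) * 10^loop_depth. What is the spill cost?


uses + defs = 12 + 1 = 13
10^4 = 10000
Spill cost = 13 * 10000 = 130000

130000


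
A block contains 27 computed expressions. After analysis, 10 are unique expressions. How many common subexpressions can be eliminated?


CSE count = total expressions - unique expressions
= 27 - 10 = 17

17


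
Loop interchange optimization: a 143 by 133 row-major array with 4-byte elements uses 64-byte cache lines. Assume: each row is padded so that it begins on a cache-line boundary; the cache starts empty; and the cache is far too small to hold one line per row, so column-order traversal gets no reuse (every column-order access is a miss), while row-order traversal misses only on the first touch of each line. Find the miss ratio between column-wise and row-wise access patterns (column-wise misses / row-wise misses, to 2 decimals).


Each row occupies 133 * 4 = 532 bytes and starts on a line boundary, so it spans ceil(532 / 64) = 9 cache lines.
Row-major traversal misses (one per line touched): 143 * ceil(133 * 4 / 64) = 1287
Column-major traversal misses (no reuse, every access misses): 143 * 133 = 19019
Ratio = 19019 / 1287 = 14.78

14.78


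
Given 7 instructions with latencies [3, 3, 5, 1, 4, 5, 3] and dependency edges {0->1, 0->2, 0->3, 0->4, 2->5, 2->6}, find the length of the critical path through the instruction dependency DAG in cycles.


Compute longest path through dependency graph: dist(Ik) = max over predecessors of dist + latency(Ik).
dist(I0) = latency 3 = 3
dist(I1) = dist(I0) + 3 = 3 + 3 = 6
dist(I2) = dist(I0) + 5 = 3 + 5 = 8
dist(I3) = dist(I0) + 1 = 3 + 1 = 4
dist(I4) = dist(I0) + 4 = 3 + 4 = 7
dist(I5) = dist(I2) + 5 = 8 + 5 = 13
dist(I6) = dist(I2) + 3 = 8 + 3 = 11
Critical path = max dist = 13

13


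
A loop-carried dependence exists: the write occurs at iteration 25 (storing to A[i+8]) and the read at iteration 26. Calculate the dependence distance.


Distance = read iteration - write iteration
= 26 - 25 = 1

1


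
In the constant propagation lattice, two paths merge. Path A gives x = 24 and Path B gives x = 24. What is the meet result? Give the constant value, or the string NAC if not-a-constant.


Meet operation: if both paths give the same constant, result is that constant; if they differ, result is NAC (not-a-constant).
Path A: 24, Path B: 24 -> equal
Result: constant -> 24

24


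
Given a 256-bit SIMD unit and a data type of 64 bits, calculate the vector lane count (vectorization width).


Width = SIMD bits / data type bits
= 256 / 64 = 4

4


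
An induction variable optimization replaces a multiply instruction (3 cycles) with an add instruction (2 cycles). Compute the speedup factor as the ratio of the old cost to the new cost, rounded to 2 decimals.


Ratio = mult_cost / add_cost = 3 / 2 = 1.5

1.5


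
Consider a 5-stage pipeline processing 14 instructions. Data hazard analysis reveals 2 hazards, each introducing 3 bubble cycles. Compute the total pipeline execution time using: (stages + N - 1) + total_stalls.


Base cycles = 5 + 14 - 1 = 18
Total stalls = 2 * 3 = 6
Total = 18 + 6 = 24

24


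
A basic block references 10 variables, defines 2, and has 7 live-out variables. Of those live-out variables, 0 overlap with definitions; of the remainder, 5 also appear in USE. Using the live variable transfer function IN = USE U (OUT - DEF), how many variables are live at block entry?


OUT - DEF: 7 - 0 = 7
|IN| = |USE| + |OUT - DEF| - |USE ∩ (OUT - DEF)| = 10 + 7 - 5 = 12

12


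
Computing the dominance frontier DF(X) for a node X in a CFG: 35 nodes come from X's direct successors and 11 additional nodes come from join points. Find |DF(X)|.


DF(X) = direct successor contributions + join point contributions
= 35 + 11 = 46

46
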